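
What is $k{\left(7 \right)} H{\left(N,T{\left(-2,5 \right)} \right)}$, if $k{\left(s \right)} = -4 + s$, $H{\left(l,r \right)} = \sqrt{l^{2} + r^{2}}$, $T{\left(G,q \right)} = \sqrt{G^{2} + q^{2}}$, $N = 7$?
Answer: $3 \sqrt{78} \approx 26.495$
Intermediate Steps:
$k{\left(7 \right)} H{\left(N,T{\left(-2,5 \right)} \right)} = \left(-4 + 7\right) \sqrt{7^{2} + \left(\sqrt{\left(-2\right)^{2} + 5^{2}}\right)^{2}} = 3 \sqrt{49 + \left(\sqrt{4 + 25}\right)^{2}} = 3 \sqrt{49 + \left(\sqrt{29}\right)^{2}} = 3 \sqrt{49 + 29} = 3 \sqrt{78}$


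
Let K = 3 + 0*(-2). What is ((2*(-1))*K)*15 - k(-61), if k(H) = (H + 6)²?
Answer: -3115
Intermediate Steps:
K = 3 (K = 3 + 0 = 3)
k(H) = (6 + H)²
((2*(-1))*K)*15 - k(-61) = ((2*(-1))*3)*15 - (6 - 61)² = -2*3*15 - 1*(-55)² = -6*15 - 1*3025 = -90 - 3025 = -3115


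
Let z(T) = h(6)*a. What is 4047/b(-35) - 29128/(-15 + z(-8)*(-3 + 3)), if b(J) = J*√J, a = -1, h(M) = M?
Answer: 29128/15 + 4047*I*√35/1225 ≈ 1941.9 + 19.545*I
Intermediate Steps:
z(T) = -6 (z(T) = 6*(-1) = -6)
b(J) = J^(3/2)
4047/b(-35) - 29128/(-15 + z(-8)*(-3 + 3)) = 4047/((-35)^(3/2)) - 29128/(-15 - 6*(-3 + 3)) = 4047/((-35*I*√35)) - 29128/(-15 - 6*0) = 4047*(I*√35/1225) - 29128/(-15 + 0) = 4047*I*√35/1225 - 29128/(-15) = 4047*I*√35/1225 - 29128*(-1/15) = 4047*I*√35/1225 + 29128/15 = 29128/15 + 4047*I*√35/1225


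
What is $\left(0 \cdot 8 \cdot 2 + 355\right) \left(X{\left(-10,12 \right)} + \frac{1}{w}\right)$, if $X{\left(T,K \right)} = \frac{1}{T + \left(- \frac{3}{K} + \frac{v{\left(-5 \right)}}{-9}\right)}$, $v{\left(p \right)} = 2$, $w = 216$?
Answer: $- \frac{2626645}{81432} \approx -32.256$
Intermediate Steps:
$X{\left(T,K \right)} = \frac{1}{- \frac{2}{9} + T - \frac{3}{K}}$ ($X{\left(T,K \right)} = \frac{1}{T + \left(- \frac{3}{K} + \frac{2}{-9}\right)} = \frac{1}{T + \left(- \frac{3}{K} + 2 \left(- \frac{1}{9}\right)\right)} = \frac{1}{T - \left(\frac{2}{9} + \frac{3}{K}\right)} = \frac{1}{- \frac{2}{9} + T - \frac{3}{K}}$)
$\left(0 \cdot 8 \cdot 2 + 355\right) \left(X{\left(-10,12 \right)} + \frac{1}{w}\right) = \left(0 \cdot 8 \cdot 2 + 355\right) \left(9 \cdot 12 \frac{1}{-27 - 24 + 9 \cdot 12 \left(-10\right)} + \frac{1}{216}\right) = \left(0 \cdot 2 + 355\right) \left(9 \cdot 12 \frac{1}{-27 - 24 - 1080} + \frac{1}{216}\right) = \left(0 + 355\right) \left(9 \cdot 12 \frac{1}{-1131} + \frac{1}{216}\right) = 355 \left(9 \cdot 12 \left(- \frac{1}{1131}\right) + \frac{1}{216}\right) = 355 \left(- \frac{36}{377} + \frac{1}{216}\right) = 355 \left(- \frac{7399}{81432}\right) = - \frac{2626645}{81432}$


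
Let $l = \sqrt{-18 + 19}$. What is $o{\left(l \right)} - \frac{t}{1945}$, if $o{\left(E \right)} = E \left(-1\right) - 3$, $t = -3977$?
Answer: $- \frac{3803}{1945} \approx -1.9553$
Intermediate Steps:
$l = 1$ ($l = \sqrt{1} = 1$)
$o{\left(E \right)} = -3 - E$ ($o{\left(E \right)} = - E - 3 = -3 - E$)
$o{\left(l \right)} - \frac{t}{1945} = \left(-3 - 1\right) - - \frac{3977}{1945} = \left(-3 - 1\right) - \left(-3977\right) \frac{1}{1945} = -4 - - \frac{3977}{1945} = -4 + \frac{3977}{1945} = - \frac{3803}{1945}$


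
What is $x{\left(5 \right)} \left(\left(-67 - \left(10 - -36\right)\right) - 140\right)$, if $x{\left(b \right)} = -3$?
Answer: $759$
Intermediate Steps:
$x{\left(5 \right)} \left(\left(-67 - \left(10 - -36\right)\right) - 140\right) = - 3 \left(\left(-67 - \left(10 - -36\right)\right) - 140\right) = - 3 \left(\left(-67 - \left(10 + 36\right)\right) - 140\right) = - 3 \left(\left(-67 - 46\right) - 140\right) = - 3 \left(-113 - 140\right) = \left(-3\right) \left(-253\right) = 759$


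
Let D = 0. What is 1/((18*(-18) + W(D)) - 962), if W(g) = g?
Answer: -1/1286 ≈ -0.00077760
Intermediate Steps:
1/((18*(-18) + W(D)) - 962) = 1/((18*(-18) + 0) - 962) = 1/((-324 + 0) - 962) = 1/(-324 - 962) = 1/(-1286) = -1/1286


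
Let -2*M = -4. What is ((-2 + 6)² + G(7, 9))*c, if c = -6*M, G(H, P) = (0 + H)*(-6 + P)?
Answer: -444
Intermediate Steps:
M = 2 (M = -½*(-4) = 2)
G(H, P) = H*(-6 + P)
c = -12 (c = -6*2 = -12)
((-2 + 6)² + G(7, 9))*c = ((-2 + 6)² + 7*(-6 + 9))*(-12) = (4² + 7*3)*(-12) = (16 + 21)*(-12) = 37*(-12) = -444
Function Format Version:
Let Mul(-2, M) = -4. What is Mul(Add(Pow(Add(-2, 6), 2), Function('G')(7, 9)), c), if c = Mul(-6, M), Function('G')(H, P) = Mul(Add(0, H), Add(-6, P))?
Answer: -444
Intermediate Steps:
M = 2 (M = Mul(Rational(-1, 2), -4) = 2)
Function('G')(H, P) = Mul(H, Add(-6, P))
c = -12 (c = Mul(-6, 2) = -12)
Mul(Add(Pow(Add(-2, 6), 2), Function('G')(7, 9)), c) = Mul(Add(Pow(Add(-2, 6), 2), Mul(7, Add(-6, 9))), -12) = Mul(Add(Pow(4, 2), Mul(7, 3)), -12) = Mul(Add(16, 21), -12) = Mul(37, -12) = -444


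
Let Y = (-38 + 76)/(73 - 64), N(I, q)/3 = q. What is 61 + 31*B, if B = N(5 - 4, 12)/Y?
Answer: 6181/19 ≈ 325.32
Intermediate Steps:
N(I, q) = 3*q
Y = 38/9 ≈ 4.2222
B = 162/19 (B = (3*12)/(38/9) = 36*(9/38) = 162/19 ≈ 8.5263)
61 + 31*B = 61 + 31*(162/19) = 61 + 5022/19 = 6181/19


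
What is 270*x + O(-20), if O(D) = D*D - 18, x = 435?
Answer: 117832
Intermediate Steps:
O(D) = -18 + D² (O(D) = D² - 18 = -18 + D²)
270*x + O(-20) = 270*435 + (-18 + (-20)²) = 117450 + (-18 + 400) = 117450 + 382 = 117832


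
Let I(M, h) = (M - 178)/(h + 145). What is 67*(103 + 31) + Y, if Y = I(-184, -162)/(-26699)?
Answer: 4074961212/453883 ≈ 8978.0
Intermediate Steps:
I(M, h) = (-178 + M)/(145 + h)
Y = -362/453883 (Y = ((-178 - 184)/(145 - 162))/(-26699) = (-362/(-17))*(-1/26699) = -1/17*(-362)*(-1/26699) = (362/17)*(-1/26699) = -362/453883 ≈ -0.00079756)
67*(103 + 31) + Y = 67*(103 + 31) - 362/453883 = 67*134 - 362/453883 = 8978 - 362/453883 = 4074961212/453883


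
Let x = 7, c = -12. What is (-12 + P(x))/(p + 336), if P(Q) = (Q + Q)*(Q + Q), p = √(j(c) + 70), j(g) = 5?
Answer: 20608/37607 - 920*√3/112821 ≈ 0.53386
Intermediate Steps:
p = 5*√3 (p = √(5 + 70) = √75 = 5*√3 ≈ 8.6602)
P(Q) = 4*Q² (P(Q) = (2*Q)*(2*Q) = 4*Q²)
(-12 + P(x))/(p + 336) = (-12 + 4*7²)/(5*√3 + 336) = (-12 + 4*49)/(336 + 5*√3) = (-12 + 196)/(336 + 5*√3) = 184/(336 + 5*√3)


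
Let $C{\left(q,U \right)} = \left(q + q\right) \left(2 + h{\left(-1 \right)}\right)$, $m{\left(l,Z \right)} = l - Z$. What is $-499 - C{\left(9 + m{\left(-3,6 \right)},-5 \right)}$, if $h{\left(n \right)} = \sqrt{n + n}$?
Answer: $-499$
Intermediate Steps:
$h{\left(n \right)} = \sqrt{2} \sqrt{n}$ ($h{\left(n \right)} = \sqrt{2 n} = \sqrt{2} \sqrt{n}$)
$C{\left(q,U \right)} = 2 q \left(2 + i \sqrt{2}\right)$ ($C{\left(q,U \right)} = \left(q + q\right) \left(2 + \sqrt{2} \sqrt{-1}\right) = 2 q \left(2 + \sqrt{2} i\right) = 2 q \left(2 + i \sqrt{2}\right)$)
$-499 - C{\left(9 + m{\left(-3,6 \right)},-5 \right)} = -499 - 2 \left(9 - 9\right) \left(2 + i \sqrt{2}\right) = -499 - 2 \cdot 0 \left(2 + i \sqrt{2}\right) = -499 - 0 = -499 + 0 = -499$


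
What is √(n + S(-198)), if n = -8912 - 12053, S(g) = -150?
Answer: I*√21115 ≈ 145.31*I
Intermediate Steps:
n = -20965
√(n + S(-198)) = √(-20965 - 150) = √(-21115) = I*√21115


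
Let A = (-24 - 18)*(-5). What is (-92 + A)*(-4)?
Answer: -472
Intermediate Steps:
A = 210 (A = -42*(-5) = 210)
(-92 + A)*(-4) = (-92 + 210)*(-4) = 118*(-4) = -472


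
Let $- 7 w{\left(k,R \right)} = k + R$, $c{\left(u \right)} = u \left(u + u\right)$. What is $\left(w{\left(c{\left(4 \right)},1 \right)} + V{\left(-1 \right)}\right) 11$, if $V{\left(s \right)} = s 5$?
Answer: $- \frac{748}{7} \approx -106.86$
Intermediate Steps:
$c{\left(u \right)} = 2 u^{2}$ ($c{\left(u \right)} = u 2 u = 2 u^{2}$)
$V{\left(s \right)} = 5 s$
$w{\left(k,R \right)} = - \frac{R}{7} - \frac{k}{7}$ ($w{\left(k,R \right)} = - \frac{k + R}{7} = - \frac{R + k}{7} = - \frac{R}{7} - \frac{k}{7}$)
$\left(w{\left(c{\left(4 \right)},1 \right)} + V{\left(-1 \right)}\right) 11 = \left(\left(\left(- \frac{1}{7}\right) 1 - \frac{2 \cdot 4^{2}}{7}\right) + 5 \left(-1\right)\right) 11 = \left(\left(- \frac{1}{7} - \frac{2 \cdot 16}{7}\right) - 5\right) 11 = \left(\left(- \frac{1}{7} - \frac{32}{7}\right) - 5\right) 11 = \left(- \frac{33}{7} - 5\right) 11 = \left(- \frac{68}{7}\right) 11 = - \frac{748}{7}$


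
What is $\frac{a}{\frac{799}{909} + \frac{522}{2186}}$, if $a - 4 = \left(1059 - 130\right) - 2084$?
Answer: $- \frac{1143561087}{1110556} \approx -1029.7$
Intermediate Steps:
$a = -1151$ ($a = 4 + \left(\left(1059 - 130\right) - 2084\right) = 4 + \left(929 - 2084\right) = 4 - 1155 = -1151$)
$\frac{a}{\frac{799}{909} + \frac{522}{2186}} = - \frac{1151}{\frac{799}{909} + \frac{522}{2186}} = - \frac{1151}{799 \cdot \frac{1}{909} + 522 \cdot \frac{1}{2186}} = - \frac{1151}{\frac{799}{909} + \frac{261}{1093}} = - \frac{1151}{\frac{1110556}{993537}} = \left(-1151\right) \frac{993537}{1110556} = - \frac{1143561087}{1110556}$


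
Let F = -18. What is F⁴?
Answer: 104976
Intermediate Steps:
F⁴ = (-18)⁴ = 104976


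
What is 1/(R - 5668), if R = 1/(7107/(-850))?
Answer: -7107/40283326 ≈ -0.00017643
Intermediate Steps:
R = -850/7107 (R = 1/(7107*(-1/850)) = 1/(-7107/850) = -850/7107 ≈ -0.11960)
1/(R - 5668) = 1/(-850/7107 - 5668) = 1/(-40283326/7107) = -7107/40283326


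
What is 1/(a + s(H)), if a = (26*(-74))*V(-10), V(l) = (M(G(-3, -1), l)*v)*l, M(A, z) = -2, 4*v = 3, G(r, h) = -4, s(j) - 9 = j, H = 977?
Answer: -1/27874 ≈ -3.5876e-5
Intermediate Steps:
s(j) = 9 + j
v = 3/4 (v = (1/4)*3 = 3/4 ≈ 0.75000)
V(l) = -3*l/2 (V(l) = (-2*3/4)*l = -3*l/2)
a = -28860 (a = (26*(-74))*(-3/2*(-10)) = -1924*15 = -28860)
1/(a + s(H)) = 1/(-28860 + (9 + 977)) = 1/(-28860 + 986) = 1/(-27874) = -1/27874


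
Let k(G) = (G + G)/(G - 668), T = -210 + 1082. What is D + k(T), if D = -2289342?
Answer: -116756006/51 ≈ -2.2893e+6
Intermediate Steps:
T = 872
k(G) = 2*G/(-668 + G) (k(G) = (2*G)/(-668 + G) = 2*G/(-668 + G))
D + k(T) = -2289342 + 2*872/(-668 + 872) = -2289342 + 2*872/204 = -2289342 + 2*872*(1/204) = -2289342 + 436/51 = -116756006/51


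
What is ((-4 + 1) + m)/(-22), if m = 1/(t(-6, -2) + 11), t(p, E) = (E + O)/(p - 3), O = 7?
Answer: 273/2068 ≈ 0.13201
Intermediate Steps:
t(p, E) = (7 + E)/(-3 + p) (t(p, E) = (E + 7)/(p - 3) = (7 + E)/(-3 + p))
m = 9/94 (m = 1/((7 - 2)/(-3 - 6) + 11) = 1/(5/(-9) + 11) = 1/(-⅑*5 + 11) = 1/(-5/9 + 11) = 1/(94/9) = 9/94 ≈ 0.095745)
((-4 + 1) + m)/(-22) = ((-4 + 1) + 9/94)/(-22) = -(-3 + 9/94)/22 = -1/22*(-273/94) = 273/2068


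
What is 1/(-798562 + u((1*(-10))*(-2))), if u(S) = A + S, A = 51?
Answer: -1/798491 ≈ -1.2524e-6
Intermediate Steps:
u(S) = 51 + S
1/(-798562 + u((1*(-10))*(-2))) = 1/(-798562 + (51 + (1*(-10))*(-2))) = 1/(-798562 + (51 - 10*(-2))) = 1/(-798562 + (51 + 20)) = 1/(-798562 + 71) = 1/(-798491) = -1/798491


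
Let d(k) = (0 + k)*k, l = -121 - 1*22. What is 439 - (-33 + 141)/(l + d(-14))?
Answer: 23159/53 ≈ 436.96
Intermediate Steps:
l = -143 (l = -121 - 22 = -143)
d(k) = k² (d(k) = k*k = k²)
439 - (-33 + 141)/(l + d(-14)) = 439 - (-33 + 141)/(-143 + (-14)²) = 439 - 108/(-143 + 196) = 439 - 108/53 = 23159/53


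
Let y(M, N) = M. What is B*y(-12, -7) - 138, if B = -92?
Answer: 966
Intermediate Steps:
B*y(-12, -7) - 138 = -92*(-12) - 138 = 1104 - 138 = 966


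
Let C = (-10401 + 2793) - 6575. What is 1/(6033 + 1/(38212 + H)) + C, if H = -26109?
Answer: -1035605772097/73017400 ≈ -14183.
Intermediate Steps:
C = -14183 (C = -7608 - 6575 = -14183)
1/(6033 + 1/(38212 + H)) + C = 1/(6033 + 1/(38212 - 26109)) - 14183 = 1/(6033 + 1/12103) - 14183 = 1/(73017400/12103) - 14183 = 12103/73017400 - 14183 = -1035605772097/73017400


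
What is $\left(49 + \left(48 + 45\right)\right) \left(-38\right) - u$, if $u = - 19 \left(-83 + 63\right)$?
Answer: $-5776$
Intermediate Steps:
$u = 380$ ($u = \left(-19\right) \left(-20\right) = 380$)
$\left(49 + \left(48 + 45\right)\right) \left(-38\right) - u = \left(49 + \left(48 + 45\right)\right) \left(-38\right) - 380 = \left(49 + 93\right) \left(-38\right) - 380 = 142 \left(-38\right) - 380 = -5396 - 380 = -5776$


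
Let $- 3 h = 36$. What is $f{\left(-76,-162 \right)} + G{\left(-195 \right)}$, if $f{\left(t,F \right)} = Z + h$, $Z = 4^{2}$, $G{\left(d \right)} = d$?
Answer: $-191$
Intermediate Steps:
$h = -12$ ($h = \left(- \frac{1}{3}\right) 36 = -12$)
$Z = 16$
$f{\left(t,F \right)} = 4$ ($f{\left(t,F \right)} = 16 - 12 = 4$)
$f{\left(-76,-162 \right)} + G{\left(-195 \right)} = 4 - 195 = -191$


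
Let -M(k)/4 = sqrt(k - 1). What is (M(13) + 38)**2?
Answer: 1636 - 608*sqrt(3) ≈ 582.91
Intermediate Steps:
M(k) = -4*sqrt(-1 + k) (M(k) = -4*sqrt(k - 1) = -4*sqrt(-1 + k))
(M(13) + 38)**2 = (-4*sqrt(-1 + 13) + 38)**2 = (-8*sqrt(3) + 38)**2 = (38 - 8*sqrt(3))**2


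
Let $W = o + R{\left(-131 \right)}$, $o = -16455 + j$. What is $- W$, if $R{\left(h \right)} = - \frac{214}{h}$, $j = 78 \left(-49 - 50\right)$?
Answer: $\frac{3166973}{131} \approx 24175.0$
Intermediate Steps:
$j = -7722$ ($j = 78 \left(-99\right) = -7722$)
$o = -24177$ ($o = -16455 - 7722 = -24177$)
$W = - \frac{3166973}{131}$ ($W = -24177 - \frac{214}{-131} = -24177 - - \frac{214}{131} = -24177 + \frac{214}{131} = - \frac{3166973}{131} \approx -24175.0$)
$- W = \left(-1\right) \left(- \frac{3166973}{131}\right) = \frac{3166973}{131}$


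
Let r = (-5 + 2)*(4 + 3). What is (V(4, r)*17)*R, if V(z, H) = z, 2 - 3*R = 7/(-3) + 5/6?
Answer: 238/3 ≈ 79.333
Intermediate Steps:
r = -21 (r = -3*7 = -21)
R = 7/6 (R = ⅔ - (7/(-3) + 5/6)/3 = ⅔ - (7*(-⅓) + 5*(⅙))/3 = ⅔ - (-7/3 + ⅚)/3 = ⅔ - ⅓*(-3/2) = ⅔ + ½ = 7/6 ≈ 1.1667)
(V(4, r)*17)*R = (4*17)*(7/6) = 68*(7/6) = 238/3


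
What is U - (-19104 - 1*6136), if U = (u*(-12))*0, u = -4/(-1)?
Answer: 25240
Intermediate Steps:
u = 4 (u = -4*(-1) = 4)
U = 0 (U = (4*(-12))*0 = -48*0 = 0)
U - (-19104 - 1*6136) = 0 - (-19104 - 1*6136) = 0 - (-19104 - 6136) = 0 - 1*(-25240) = 0 + 25240 = 25240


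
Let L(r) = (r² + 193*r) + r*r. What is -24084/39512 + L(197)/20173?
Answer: 1020820409/199268894 ≈ 5.1228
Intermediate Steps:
L(r) = 2*r² + 193*r (L(r) = (r² + 193*r) + r² = 2*r² + 193*r)
-24084/39512 + L(197)/20173 = -24084/39512 + (197*(193 + 2*197))/20173 = -24084*1/39512 + (197*(193 + 394))*(1/20173) = -6021/9878 + (197*587)*(1/20173) = -6021/9878 + 115639*(1/20173) = -6021/9878 + 115639/20173 = 1020820409/199268894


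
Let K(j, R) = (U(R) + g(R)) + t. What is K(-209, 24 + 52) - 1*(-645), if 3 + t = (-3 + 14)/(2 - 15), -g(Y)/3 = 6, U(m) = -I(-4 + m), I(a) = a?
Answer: 7165/13 ≈ 551.15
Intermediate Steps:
U(m) = 4 - m (U(m) = -(-4 + m) = 4 - m)
g(Y) = -18 (g(Y) = -3*6 = -18)
t = -50/13 (t = -3 + (-3 + 14)/(2 - 15) = -3 + 11/(-13) = -3 + 11*(-1/13) = -3 - 11/13 = -50/13 ≈ -3.8462)
K(j, R) = -232/13 - R (K(j, R) = ((4 - R) - 18) - 50/13 = (-14 - R) - 50/13 = -232/13 - R)
K(-209, 24 + 52) - 1*(-645) = (-232/13 - (24 + 52)) - 1*(-645) = (-232/13 - 1*76) + 645 = (-232/13 - 76) + 645 = -1220/13 + 645 = 7165/13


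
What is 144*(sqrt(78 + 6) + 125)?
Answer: 18000 + 288*sqrt(21) ≈ 19320.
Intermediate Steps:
144*(sqrt(78 + 6) + 125) = 144*(sqrt(84) + 125) = 144*(2*sqrt(21) + 125) = 144*(125 + 2*sqrt(21)) = 18000 + 288*sqrt(21)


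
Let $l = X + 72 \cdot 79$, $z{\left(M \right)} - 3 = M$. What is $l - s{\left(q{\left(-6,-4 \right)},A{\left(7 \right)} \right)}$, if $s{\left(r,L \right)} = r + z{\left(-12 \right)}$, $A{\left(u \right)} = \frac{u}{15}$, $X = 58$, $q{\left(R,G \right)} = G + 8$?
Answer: $5751$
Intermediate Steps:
$z{\left(M \right)} = 3 + M$
$q{\left(R,G \right)} = 8 + G$
$A{\left(u \right)} = \frac{u}{15}$ ($A{\left(u \right)} = u \frac{1}{15} = \frac{u}{15}$)
$s{\left(r,L \right)} = -9 + r$ ($s{\left(r,L \right)} = r + \left(3 - 12\right) = r - 9 = -9 + r$)
$l = 5746$ ($l = 58 + 72 \cdot 79 = 58 + 5688 = 5746$)
$l - s{\left(q{\left(-6,-4 \right)},A{\left(7 \right)} \right)} = 5746 - \left(-9 + \left(8 - 4\right)\right) = 5746 - \left(-9 + 4\right) = 5746 - -5 = 5746 + 5 = 5751$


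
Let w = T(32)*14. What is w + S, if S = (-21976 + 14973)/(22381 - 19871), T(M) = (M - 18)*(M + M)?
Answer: 31478437/2510 ≈ 12541.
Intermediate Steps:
T(M) = 2*M*(-18 + M) (T(M) = (-18 + M)*(2*M) = 2*M*(-18 + M))
w = 12544 (w = (2*32*(-18 + 32))*14 = (2*32*14)*14 = 896*14 = 12544)
S = -7003/2510 ≈ -2.7900
w + S = 12544 - 7003/2510 = 31478437/2510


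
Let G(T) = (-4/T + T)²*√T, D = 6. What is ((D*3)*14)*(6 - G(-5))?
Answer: 1512 - 111132*I*√5/25 ≈ 1512.0 - 9940.0*I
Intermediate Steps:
G(T) = √T*(T - 4/T)² (G(T) = (T - 4/T)²*√T = √T*(T - 4/T)²)
((D*3)*14)*(6 - G(-5)) = ((6*3)*14)*(6 - (-4 + (-5)²)²/(-5)^(3/2)) = (18*14)*(6 - I*√5/25*(-4 + 25)²) = 252*(6 - I*√5/25*21²) = 252*(6 - I*√5/25*441) = 252*(6 - 441*I*√5/25) = 1512 - 111132*I*√5/25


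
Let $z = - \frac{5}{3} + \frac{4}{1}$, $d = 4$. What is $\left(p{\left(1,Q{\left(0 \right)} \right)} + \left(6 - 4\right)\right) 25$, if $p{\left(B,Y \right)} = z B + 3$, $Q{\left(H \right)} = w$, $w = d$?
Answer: $\frac{550}{3} \approx 183.33$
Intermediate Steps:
$w = 4$
$Q{\left(H \right)} = 4$
$z = \frac{7}{3}$ ($z = \left(-5\right) \frac{1}{3} + 4 \cdot 1 = - \frac{5}{3} + 4 = \frac{7}{3} \approx 2.3333$)
$p{\left(B,Y \right)} = 3 + \frac{7 B}{3}$ ($p{\left(B,Y \right)} = \frac{7 B}{3} + 3 = 3 + \frac{7 B}{3}$)
$\left(p{\left(1,Q{\left(0 \right)} \right)} + \left(6 - 4\right)\right) 25 = \left(\left(3 + \frac{7}{3} \cdot 1\right) + \left(6 - 4\right)\right) 25 = \left(\left(3 + \frac{7}{3}\right) + 2\right) 25 = \left(\frac{16}{3} + 2\right) 25 = \frac{22}{3} \cdot 25 = \frac{550}{3}$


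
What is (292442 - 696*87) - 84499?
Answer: 147391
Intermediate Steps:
(292442 - 696*87) - 84499 = (292442 - 60552) - 84499 = 231890 - 84499 = 147391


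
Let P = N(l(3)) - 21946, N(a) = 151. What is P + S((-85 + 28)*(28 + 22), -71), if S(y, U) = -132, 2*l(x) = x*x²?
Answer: -21927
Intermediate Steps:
l(x) = x³/2 (l(x) = (x*x²)/2 = x³/2)
P = -21795 (P = 151 - 21946 = -21795)
P + S((-85 + 28)*(28 + 22), -71) = -21795 - 132 = -21927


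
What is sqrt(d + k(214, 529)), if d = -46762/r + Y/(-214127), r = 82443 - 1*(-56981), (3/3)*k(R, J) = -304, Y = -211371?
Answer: 3*I*sqrt(469393394074180671601)/3731805356 ≈ 17.417*I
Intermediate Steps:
k(R, J) = -304
r = 139424 (r = 82443 + 56981 = 139424)
d = 9728591765/14927221424 (d = -46762/139424 - 211371/(-214127) = -46762*1/139424 - 211371*(-1/214127) = -23381/69712 + 211371/214127 = 9728591765/14927221424 ≈ 0.65174)
sqrt(d + k(214, 529)) = sqrt(9728591765/14927221424 - 304) = sqrt(-4528146721131/14927221424) = 3*I*sqrt(469393394074180671601)/3731805356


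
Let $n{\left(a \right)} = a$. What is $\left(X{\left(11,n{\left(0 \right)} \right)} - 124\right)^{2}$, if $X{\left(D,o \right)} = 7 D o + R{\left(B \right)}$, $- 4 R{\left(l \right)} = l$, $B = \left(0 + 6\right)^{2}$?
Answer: $17689$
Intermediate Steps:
$B = 36$ ($B = 6^{2} = 36$)
$R{\left(l \right)} = - \frac{l}{4}$
$X{\left(D,o \right)} = -9 + 7 D o$ ($X{\left(D,o \right)} = 7 D o - 9 = -9 + 7 D o$)
$\left(X{\left(11,n{\left(0 \right)} \right)} - 124\right)^{2} = \left(\left(-9 + 7 \cdot 11 \cdot 0\right) - 124\right)^{2} = \left(\left(-9 + 0\right) - 124\right)^{2} = \left(-9 - 124\right)^{2} = \left(-133\right)^{2} = 17689$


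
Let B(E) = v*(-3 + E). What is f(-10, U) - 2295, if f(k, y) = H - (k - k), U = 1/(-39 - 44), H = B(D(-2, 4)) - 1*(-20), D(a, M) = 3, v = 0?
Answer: -2275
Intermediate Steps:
B(E) = 0 (B(E) = 0*(-3 + E) = 0)
H = 20 (H = 0 - 1*(-20) = 0 + 20 = 20)
U = -1/83 (U = 1/(-83) = -1/83 ≈ -0.012048)
f(k, y) = 20 (f(k, y) = 20 - (k - k) = 20 - 1*0 = 20 + 0 = 20)
f(-10, U) - 2295 = 20 - 2295 = -2275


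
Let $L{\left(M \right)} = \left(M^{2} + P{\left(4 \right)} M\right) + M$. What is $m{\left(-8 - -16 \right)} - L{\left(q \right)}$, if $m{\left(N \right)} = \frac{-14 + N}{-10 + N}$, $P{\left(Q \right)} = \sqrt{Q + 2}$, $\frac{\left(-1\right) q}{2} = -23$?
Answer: $-2159 - 46 \sqrt{6} \approx -2271.7$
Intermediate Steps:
$q = 46$ ($q = \left(-2\right) \left(-23\right) = 46$)
$P{\left(Q \right)} = \sqrt{2 + Q}$
$m{\left(N \right)} = \frac{-14 + N}{-10 + N}$
$L{\left(M \right)} = M + M^{2} + M \sqrt{6}$ ($L{\left(M \right)} = \left(M^{2} + \sqrt{2 + 4} M\right) + M = \left(M^{2} + \sqrt{6} M\right) + M = \left(M^{2} + M \sqrt{6}\right) + M = M + M^{2} + M \sqrt{6}$)
$m{\left(-8 - -16 \right)} - L{\left(q \right)} = \frac{-14 - -8}{-10 - -8} - 46 \left(1 + 46 + \sqrt{6}\right) = \frac{-14 + \left(-8 + 16\right)}{-10 + \left(-8 + 16\right)} - 46 \left(47 + \sqrt{6}\right) = \frac{-14 + 8}{-10 + 8} - \left(2162 + 46 \sqrt{6}\right) = \frac{1}{-2} \left(-6\right) - \left(2162 + 46 \sqrt{6}\right) = \left(- \frac{1}{2}\right) \left(-6\right) - \left(2162 + 46 \sqrt{6}\right) = 3 - \left(2162 + 46 \sqrt{6}\right) = -2159 - 46 \sqrt{6}$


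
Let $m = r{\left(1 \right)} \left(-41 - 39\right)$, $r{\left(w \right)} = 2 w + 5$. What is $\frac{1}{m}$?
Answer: $- \frac{1}{560} \approx -0.0017857$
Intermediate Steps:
$r{\left(w \right)} = 5 + 2 w$
$m = -560$ ($m = \left(5 + 2 \cdot 1\right) \left(-41 - 39\right) = \left(5 + 2\right) \left(-41 - 39\right) = 7 \left(-80\right) = -560$)
$\frac{1}{m} = \frac{1}{-560} = - \frac{1}{560}$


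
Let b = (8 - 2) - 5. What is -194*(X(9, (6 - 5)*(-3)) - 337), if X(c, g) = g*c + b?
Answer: 70422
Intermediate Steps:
b = 1 (b = 6 - 5 = 1)
X(c, g) = 1 + c*g (X(c, g) = g*c + 1 = c*g + 1 = 1 + c*g)
-194*(X(9, (6 - 5)*(-3)) - 337) = -194*((1 + 9*((6 - 5)*(-3))) - 337) = -194*((1 + 9*(1*(-3))) - 337) = -194*((1 + 9*(-3)) - 337) = -194*((1 - 27) - 337) = -194*(-26 - 337) = -194*(-363) = 70422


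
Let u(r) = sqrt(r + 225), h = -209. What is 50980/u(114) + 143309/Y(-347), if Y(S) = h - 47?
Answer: -143309/256 + 50980*sqrt(339)/339 ≈ 2209.1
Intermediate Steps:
u(r) = sqrt(225 + r)
Y(S) = -256 (Y(S) = -209 - 47 = -256)
50980/u(114) + 143309/Y(-347) = 50980/(sqrt(225 + 114)) + 143309/(-256) = 50980/(sqrt(339)) + 143309*(-1/256) = 50980*(sqrt(339)/339) - 143309/256 = 50980*sqrt(339)/339 - 143309/256 = -143309/256 + 50980*sqrt(339)/339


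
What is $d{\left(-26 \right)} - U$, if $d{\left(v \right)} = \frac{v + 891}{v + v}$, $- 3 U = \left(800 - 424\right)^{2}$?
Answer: $\frac{7348957}{156} \approx 47109.0$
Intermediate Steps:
$U = - \frac{141376}{3}$ ($U = - \frac{\left(800 - 424\right)^{2}}{3} = - \frac{376^{2}}{3} = \left(- \frac{1}{3}\right) 141376 = - \frac{141376}{3} \approx -47125.0$)
$d{\left(v \right)} = \frac{891 + v}{2 v}$
$d{\left(-26 \right)} - U = \frac{891 - 26}{2 \left(-26\right)} - - \frac{141376}{3} = \frac{1}{2} \left(- \frac{1}{26}\right) 865 + \frac{141376}{3} = - \frac{865}{52} + \frac{141376}{3} = \frac{7348957}{156}$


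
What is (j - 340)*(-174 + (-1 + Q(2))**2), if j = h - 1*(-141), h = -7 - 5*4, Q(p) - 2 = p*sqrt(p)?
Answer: 37290 - 904*sqrt(2) ≈ 36012.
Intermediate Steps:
Q(p) = 2 + p**(3/2) (Q(p) = 2 + p*sqrt(p) = 2 + p**(3/2))
h = -27 (h = -7 - 20 = -27)
j = 114 (j = -27 - 1*(-141) = -27 + 141 = 114)
(j - 340)*(-174 + (-1 + Q(2))**2) = (114 - 340)*(-174 + (-1 + (2 + 2**(3/2)))**2) = -226*(-174 + (-1 + (2 + 2*sqrt(2)))**2) = -226*(-174 + (1 + 2*sqrt(2))**2) = 39324 - 226*(1 + 2*sqrt(2))**2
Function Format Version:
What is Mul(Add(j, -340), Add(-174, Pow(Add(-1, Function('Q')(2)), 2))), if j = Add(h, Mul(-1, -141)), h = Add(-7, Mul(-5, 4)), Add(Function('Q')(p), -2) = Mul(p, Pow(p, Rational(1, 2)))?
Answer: Add(37290, Mul(-904, Pow(2, Rational(1, 2)))) ≈ 36012.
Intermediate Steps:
Function('Q')(p) = Add(2, Pow(p, Rational(3, 2))) (Function('Q')(p) = Add(2, Mul(p, Pow(p, Rational(1, 2)))) = Add(2, Pow(p, Rational(3, 2))))
h = -27 (h = Add(-7, -20) = -27)
j = 114 (j = Add(-27, Mul(-1, -141)) = Add(-27, 141) = 114)
Mul(Add(j, -340), Add(-174, Pow(Add(-1, Function('Q')(2)), 2))) = Mul(Add(114, -340), Add(-174, Pow(Add(-1, Add(2, Pow(2, Rational(3, 2)))), 2))) = Mul(-226, Add(-174, Pow(Add(-1, Add(2, Mul(2, Pow(2, Rational(1, 2))))), 2))) = Mul(-226, Add(-174, Pow(Add(1, Mul(2, Pow(2, Rational(1, 2)))), 2))) = Add(39324, Mul(-226, Pow(Add(1, Mul(2, Pow(2, Rational(1, 2)))), 2)))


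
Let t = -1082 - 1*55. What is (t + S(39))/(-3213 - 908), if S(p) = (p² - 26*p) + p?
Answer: 591/4121 ≈ 0.14341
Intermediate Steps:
t = -1137 (t = -1082 - 55 = -1137)
S(p) = p² - 25*p
(t + S(39))/(-3213 - 908) = (-1137 + 39*(-25 + 39))/(-3213 - 908) = (-1137 + 39*14)/(-4121) = (-1137 + 546)*(-1/4121) = -591*(-1/4121) = 591/4121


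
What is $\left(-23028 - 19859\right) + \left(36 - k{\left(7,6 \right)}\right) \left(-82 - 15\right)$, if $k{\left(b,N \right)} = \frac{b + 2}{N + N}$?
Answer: $- \frac{185225}{4} \approx -46306.0$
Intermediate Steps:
$k{\left(b,N \right)} = \frac{2 + b}{2 N}$
$\left(-23028 - 19859\right) + \left(36 - k{\left(7,6 \right)}\right) \left(-82 - 15\right) = \left(-23028 - 19859\right) + \left(36 - \frac{2 + 7}{2 \cdot 6}\right) \left(-82 - 15\right) = -42887 + \left(36 - \frac{1}{2} \cdot \frac{1}{6} \cdot 9\right) \left(-97\right) = -42887 + \left(36 - \frac{3}{4}\right) \left(-97\right) = -42887 + \frac{141}{4} \left(-97\right) = -42887 - \frac{13677}{4} = - \frac{185225}{4}$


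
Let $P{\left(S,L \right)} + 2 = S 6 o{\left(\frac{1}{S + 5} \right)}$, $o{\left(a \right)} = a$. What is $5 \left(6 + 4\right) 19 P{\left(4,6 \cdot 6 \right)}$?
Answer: $\frac{1900}{3} \approx 633.33$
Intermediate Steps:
$P{\left(S,L \right)} = -2 + \frac{6 S}{5 + S}$ ($P{\left(S,L \right)} = -2 + \frac{S 6}{S + 5} = -2 + \frac{6 S}{5 + S}$)
$5 \left(6 + 4\right) 19 P{\left(4,6 \cdot 6 \right)} = 5 \left(6 + 4\right) 19 \frac{2 \left(-5 + 2 \cdot 4\right)}{5 + 4} = 5 \cdot 10 \cdot 19 \frac{2 \left(-5 + 8\right)}{9} = 50 \cdot 19 \cdot 2 \cdot \frac{1}{9} \cdot 3 = 950 \cdot \frac{2}{3} = \frac{1900}{3}$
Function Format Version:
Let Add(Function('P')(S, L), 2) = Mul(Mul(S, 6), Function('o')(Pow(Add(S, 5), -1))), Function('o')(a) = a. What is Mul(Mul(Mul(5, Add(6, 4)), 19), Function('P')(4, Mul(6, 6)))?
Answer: Rational(1900, 3) ≈ 633.33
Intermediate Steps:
Function('P')(S, L) = Add(-2, Mul(6, S, Pow(Add(5, S), -1))) (Function('P')(S, L) = Add(-2, Mul(Mul(S, 6), Pow(Add(S, 5), -1))) = Add(-2, Mul(Mul(6, S), Pow(Add(5, S), -1))) = Add(-2, Mul(6, S, Pow(Add(5, S), -1))))
Mul(Mul(Mul(5, Add(6, 4)), 19), Function('P')(4, Mul(6, 6))) = Mul(Mul(Mul(5, Add(6, 4)), 19), Mul(2, Pow(Add(5, 4), -1), Add(-5, Mul(2, 4)))) = Mul(Mul(Mul(5, 10), 19), Mul(2, Pow(9, -1), Add(-5, 8))) = Mul(Mul(50, 19), Mul(2, Rational(1, 9), 3)) = Mul(950, Rational(2, 3)) = Rational(1900, 3)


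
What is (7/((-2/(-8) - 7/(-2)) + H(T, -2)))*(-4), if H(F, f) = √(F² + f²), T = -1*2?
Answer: -1680/97 + 896*√2/97 ≈ -4.2563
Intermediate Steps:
T = -2
(7/((-2/(-8) - 7/(-2)) + H(T, -2)))*(-4) = (7/((-2/(-8) - 7/(-2)) + √((-2)² + (-2)²)))*(-4) = (7/((-2*(-⅛) - 7*(-½)) + √(4 + 4)))*(-4) = (7/((¼ + 7/2) + √8))*(-4) = (7/(15/4 + 2*√2))*(-4) = -28/(15/4 + 2*√2)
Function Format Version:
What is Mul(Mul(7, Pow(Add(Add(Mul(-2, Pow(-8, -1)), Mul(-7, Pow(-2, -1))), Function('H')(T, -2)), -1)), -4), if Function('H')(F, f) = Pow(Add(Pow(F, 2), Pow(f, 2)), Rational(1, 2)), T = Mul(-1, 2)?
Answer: Add(Rational(-1680, 97), Mul(Rational(896, 97), Pow(2, Rational(1, 2)))) ≈ -4.2563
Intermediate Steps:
T = -2
Mul(Mul(7, Pow(Add(Add(Mul(-2, Pow(-8, -1)), Mul(-7, Pow(-2, -1))), Function('H')(T, -2)), -1)), -4) = Mul(Mul(7, Pow(Add(Add(Mul(-2, Pow(-8, -1)), Mul(-7, Pow(-2, -1))), Pow(Add(Pow(-2, 2), Pow(-2, 2)), Rational(1, 2))), -1)), -4) = Mul(Mul(7, Pow(Add(Add(Mul(-2, Rational(-1, 8)), Mul(-7, Rational(-1, 2))), Pow(Add(4, 4), Rational(1, 2))), -1)), -4) = Mul(Mul(7, Pow(Add(Add(Rational(1, 4), Rational(7, 2)), Pow(8, Rational(1, 2))), -1)), -4) = Mul(Mul(7, Pow(Add(Rational(15, 4), Mul(2, Pow(2, Rational(1, 2)))), -1)), -4) = Mul(-28, Pow(Add(Rational(15, 4), Mul(2, Pow(2, Rational(1, 2)))), -1))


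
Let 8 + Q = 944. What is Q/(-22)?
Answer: -468/11 ≈ -42.545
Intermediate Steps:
Q = 936 (Q = -8 + 944 = 936)
Q/(-22) = 936/(-22) = 936*(-1/22) = -468/11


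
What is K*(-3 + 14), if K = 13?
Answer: 143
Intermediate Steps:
K*(-3 + 14) = 13*(-3 + 14) = 13*11 = 143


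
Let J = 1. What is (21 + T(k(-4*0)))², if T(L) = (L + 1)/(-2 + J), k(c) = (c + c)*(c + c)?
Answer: 400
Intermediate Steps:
k(c) = 4*c² (k(c) = (2*c)*(2*c) = 4*c²)
T(L) = -1 - L (T(L) = (L + 1)/(-2 + 1) = (1 + L)/(-1) = (1 + L)*(-1) = -1 - L)
(21 + T(k(-4*0)))² = (21 + (-1 - 4*(-4*0)²))² = (21 + (-1 - 4*0²))² = (21 + (-1 - 4*0))² = (21 + (-1 - 1*0))² = (21 + (-1 + 0))² = (21 - 1)² = 20² = 400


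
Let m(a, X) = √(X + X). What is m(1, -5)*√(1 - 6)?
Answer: -5*√2 ≈ -7.0711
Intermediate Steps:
m(a, X) = √2*√X (m(a, X) = √(2*X) = √2*√X)
m(1, -5)*√(1 - 6) = (√2*√(-5))*√(1 - 6) = (√2*(I*√5))*√(-5) = (I*√10)*(I*√5) = -5*√2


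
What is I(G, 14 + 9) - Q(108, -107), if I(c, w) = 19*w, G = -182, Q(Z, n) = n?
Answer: 544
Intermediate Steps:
I(G, 14 + 9) - Q(108, -107) = 19*(14 + 9) - 1*(-107) = 19*23 + 107 = 437 + 107 = 544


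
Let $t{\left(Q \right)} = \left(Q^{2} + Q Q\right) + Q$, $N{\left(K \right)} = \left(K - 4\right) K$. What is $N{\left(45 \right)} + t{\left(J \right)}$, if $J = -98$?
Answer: $20955$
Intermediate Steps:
$N{\left(K \right)} = K \left(-4 + K\right)$ ($N{\left(K \right)} = \left(-4 + K\right) K = K \left(-4 + K\right)$)
$t{\left(Q \right)} = Q + 2 Q^{2}$ ($t{\left(Q \right)} = \left(Q^{2} + Q^{2}\right) + Q = 2 Q^{2} + Q = Q + 2 Q^{2}$)
$N{\left(45 \right)} + t{\left(J \right)} = 45 \left(-4 + 45\right) - 98 \left(1 + 2 \left(-98\right)\right) = 45 \cdot 41 - 98 \left(1 - 196\right) = 1845 - -19110 = 1845 + 19110 = 20955$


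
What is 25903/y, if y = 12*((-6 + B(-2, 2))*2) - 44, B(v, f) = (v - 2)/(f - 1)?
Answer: -25903/284 ≈ -91.208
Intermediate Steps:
B(v, f) = (-2 + v)/(-1 + f)
y = -284 (y = 12*((-6 + (-2 - 2)/(-1 + 2))*2) - 44 = 12*((-6 - 4/1)*2) - 44 = 12*((-6 + 1*(-4))*2) - 44 = 12*((-6 - 4)*2) - 44 = 12*(-10*2) - 44 = 12*(-20) - 44 = -240 - 44 = -284)
25903/y = 25903/(-284) = 25903*(-1/284) = -25903/284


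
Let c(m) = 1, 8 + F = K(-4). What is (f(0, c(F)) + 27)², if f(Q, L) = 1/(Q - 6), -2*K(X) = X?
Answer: 25921/36 ≈ 720.03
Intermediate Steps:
K(X) = -X/2
F = -6 (F = -8 - ½*(-4) = -8 + 2 = -6)
f(Q, L) = 1/(-6 + Q)
(f(0, c(F)) + 27)² = (1/(-6 + 0) + 27)² = (1/(-6) + 27)² = (-⅙ + 27)² = (161/6)² = 25921/36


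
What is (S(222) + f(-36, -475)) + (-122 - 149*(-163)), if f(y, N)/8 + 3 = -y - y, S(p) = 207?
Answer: 24924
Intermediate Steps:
f(y, N) = -24 - 16*y (f(y, N) = -24 + 8*(-y - y) = -24 + 8*(-2*y) = -24 - 16*y)
(S(222) + f(-36, -475)) + (-122 - 149*(-163)) = (207 + (-24 - 16*(-36))) + (-122 - 149*(-163)) = (207 + (-24 + 576)) + (-122 + 24287) = (207 + 552) + 24165 = 759 + 24165 = 24924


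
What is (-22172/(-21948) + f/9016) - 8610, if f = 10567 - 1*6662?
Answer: -425872116697/49470792 ≈ -8608.6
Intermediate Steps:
f = 3905 (f = 10567 - 6662 = 3905)
(-22172/(-21948) + f/9016) - 8610 = (-22172/(-21948) + 3905/9016) - 8610 = (-22172*(-1/21948) + 3905*(1/9016)) - 8610 = (5543/5487 + 3905/9016) - 8610 = 71402423/49470792 - 8610 = -425872116697/49470792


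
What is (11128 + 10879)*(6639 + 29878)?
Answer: 803629619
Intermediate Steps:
(11128 + 10879)*(6639 + 29878) = 22007*36517 = 803629619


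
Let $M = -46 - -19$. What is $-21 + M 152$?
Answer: $-4125$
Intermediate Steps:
$M = -27$ ($M = -46 + 19 = -27$)
$-21 + M 152 = -21 - 4104 = -4125$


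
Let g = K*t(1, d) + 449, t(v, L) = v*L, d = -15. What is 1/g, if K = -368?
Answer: 1/5969 ≈ 0.00016753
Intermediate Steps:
t(v, L) = L*v
g = 5969 (g = -(-5520) + 449 = -368*(-15) + 449 = 5520 + 449 = 5969)
1/g = 1/5969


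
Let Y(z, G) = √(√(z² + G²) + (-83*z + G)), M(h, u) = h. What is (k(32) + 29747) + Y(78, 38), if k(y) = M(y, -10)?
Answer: 29779 + √(-6436 + 2*√1882) ≈ 29779.0 + 79.682*I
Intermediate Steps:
k(y) = y
Y(z, G) = √(G + √(G² + z²) - 83*z) (Y(z, G) = √(√(G² + z²) + (G - 83*z)) = √(G + √(G² + z²) - 83*z))
(k(32) + 29747) + Y(78, 38) = (32 + 29747) + √(38 + √(38² + 78²) - 83*78) = 29779 + √(38 + √(1444 + 6084) - 6474) = 29779 + √(38 + √7528 - 6474) = 29779 + √(38 + 2*√1882 - 6474) = 29779 + √(-6436 + 2*√1882)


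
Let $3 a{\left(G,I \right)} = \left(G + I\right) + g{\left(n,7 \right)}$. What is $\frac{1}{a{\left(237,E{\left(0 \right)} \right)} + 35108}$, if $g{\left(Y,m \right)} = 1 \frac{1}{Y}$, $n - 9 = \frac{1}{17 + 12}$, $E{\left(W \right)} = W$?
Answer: $\frac{786}{27657011} \approx 2.842 \cdot 10^{-5}$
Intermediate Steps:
$n = \frac{262}{29}$ ($n = 9 + \frac{1}{17 + 12} = 9 + \frac{1}{29} = \frac{262}{29} \approx 9.0345$)
$g{\left(Y,m \right)} = \frac{1}{Y}$
$a{\left(G,I \right)} = \frac{29}{786} + \frac{G}{3} + \frac{I}{3}$ ($a{\left(G,I \right)} = \frac{\left(G + I\right) + \frac{1}{\frac{262}{29}}}{3} = \frac{\left(G + I\right) + \frac{29}{262}}{3} = \frac{\frac{29}{262} + G + I}{3} = \frac{29}{786} + \frac{G}{3} + \frac{I}{3}$)
$\frac{1}{a{\left(237,E{\left(0 \right)} \right)} + 35108} = \frac{1}{\left(\frac{29}{786} + \frac{1}{3} \cdot 237 + \frac{1}{3} \cdot 0\right) + 35108} = \frac{1}{\left(\frac{29}{786} + 79 + 0\right) + 35108} = \frac{1}{\frac{62123}{786} + 35108} = \frac{1}{\frac{27657011}{786}} = \frac{786}{27657011}$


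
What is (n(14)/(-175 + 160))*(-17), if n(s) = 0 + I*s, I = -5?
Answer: -238/3 ≈ -79.333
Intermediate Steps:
n(s) = -5*s (n(s) = 0 - 5*s = -5*s)
(n(14)/(-175 + 160))*(-17) = ((-5*14)/(-175 + 160))*(-17) = (-70/(-15))*(-17) = -1/15*(-70)*(-17) = (14/3)*(-17) = -238/3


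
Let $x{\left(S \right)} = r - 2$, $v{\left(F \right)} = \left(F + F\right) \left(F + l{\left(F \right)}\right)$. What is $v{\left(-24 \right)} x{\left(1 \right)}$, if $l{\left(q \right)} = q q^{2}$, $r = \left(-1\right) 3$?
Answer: $-3323520$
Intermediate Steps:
$r = -3$
$l{\left(q \right)} = q^{3}$
$v{\left(F \right)} = 2 F \left(F + F^{3}\right)$ ($v{\left(F \right)} = \left(F + F\right) \left(F + F^{3}\right) = 2 F \left(F + F^{3}\right)$)
$x{\left(S \right)} = -5$ ($x{\left(S \right)} = -3 - 2 = -5$)
$v{\left(-24 \right)} x{\left(1 \right)} = 2 \left(-24\right)^{2} \left(1 + \left(-24\right)^{2}\right) \left(-5\right) = 2 \cdot 576 \left(1 + 576\right) \left(-5\right) = 2 \cdot 576 \cdot 577 \left(-5\right) = 664704 \left(-5\right) = -3323520$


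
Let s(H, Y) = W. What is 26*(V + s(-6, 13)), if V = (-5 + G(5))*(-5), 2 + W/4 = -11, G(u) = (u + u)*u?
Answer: -7202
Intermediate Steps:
G(u) = 2*u² (G(u) = (2*u)*u = 2*u²)
W = -52 (W = -8 + 4*(-11) = -8 - 44 = -52)
s(H, Y) = -52
V = -225 (V = (-5 + 2*5²)*(-5) = (-5 + 2*25)*(-5) = (-5 + 50)*(-5) = 45*(-5) = -225)
26*(V + s(-6, 13)) = 26*(-225 - 52) = 26*(-277) = -7202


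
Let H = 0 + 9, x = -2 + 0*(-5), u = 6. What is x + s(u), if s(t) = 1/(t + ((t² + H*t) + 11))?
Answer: -213/107 ≈ -1.9907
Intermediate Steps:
x = -2 (x = -2 + 0 = -2)
H = 9
s(t) = 1/(11 + t² + 10*t) (s(t) = 1/(t + ((t² + 9*t) + 11)) = 1/(t + (11 + t² + 9*t)) = 1/(11 + t² + 10*t))
x + s(u) = -2 + 1/(11 + 6² + 10*6) = -2 + 1/(11 + 36 + 60) = -2 + 1/107 = -213/107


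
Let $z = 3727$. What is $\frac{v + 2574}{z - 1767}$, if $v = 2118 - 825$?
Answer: $\frac{3867}{1960} \approx 1.973$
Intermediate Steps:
$v = 1293$
$\frac{v + 2574}{z - 1767} = \frac{1293 + 2574}{3727 - 1767} = \frac{3867}{1960}$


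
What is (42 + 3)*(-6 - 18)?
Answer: -1080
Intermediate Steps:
(42 + 3)*(-6 - 18) = 45*(-24) = -1080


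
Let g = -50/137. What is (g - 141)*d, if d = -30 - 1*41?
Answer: 1375057/137 ≈ 10037.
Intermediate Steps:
g = -50/137 (g = -50*1/137 = -50/137 ≈ -0.36496)
d = -71 (d = -30 - 41 = -71)
(g - 141)*d = (-50/137 - 141)*(-71) = -19367/137*(-71) = 1375057/137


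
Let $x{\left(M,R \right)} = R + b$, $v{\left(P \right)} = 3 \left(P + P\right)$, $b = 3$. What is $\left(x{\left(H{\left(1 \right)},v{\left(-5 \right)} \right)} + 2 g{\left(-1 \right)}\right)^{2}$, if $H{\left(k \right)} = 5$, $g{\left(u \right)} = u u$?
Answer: $625$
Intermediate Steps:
$g{\left(u \right)} = u^{2}$
$v{\left(P \right)} = 6 P$ ($v{\left(P \right)} = 3 \cdot 2 P = 6 P$)
$x{\left(M,R \right)} = 3 + R$ ($x{\left(M,R \right)} = R + 3 = 3 + R$)
$\left(x{\left(H{\left(1 \right)},v{\left(-5 \right)} \right)} + 2 g{\left(-1 \right)}\right)^{2} = \left(\left(3 + 6 \left(-5\right)\right) + 2 \left(-1\right)^{2}\right)^{2} = \left(\left(3 - 30\right) + 2 \cdot 1\right)^{2} = \left(-27 + 2\right)^{2} = \left(-25\right)^{2} = 625$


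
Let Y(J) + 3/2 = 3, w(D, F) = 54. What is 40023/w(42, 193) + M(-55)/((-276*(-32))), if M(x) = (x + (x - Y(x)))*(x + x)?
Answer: 2186083/2944 ≈ 742.56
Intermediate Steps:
Y(J) = 3/2 (Y(J) = -3/2 + 3 = 3/2)
M(x) = 2*x*(-3/2 + 2*x) (M(x) = (x + (x - 1*3/2))*(x + x) = (x + (x - 3/2))*(2*x) = (x + (-3/2 + x))*(2*x) = (-3/2 + 2*x)*(2*x) = 2*x*(-3/2 + 2*x))
40023/w(42, 193) + M(-55)/((-276*(-32))) = 40023/54 + (-55*(-3 + 4*(-55)))/((-276*(-32))) = 40023*(1/54) - 55*(-3 - 220)/8832 = 4447/6 - 55*(-223)*(1/8832) = 4447/6 + 12265*(1/8832) = 4447/6 + 12265/8832 = 2186083/2944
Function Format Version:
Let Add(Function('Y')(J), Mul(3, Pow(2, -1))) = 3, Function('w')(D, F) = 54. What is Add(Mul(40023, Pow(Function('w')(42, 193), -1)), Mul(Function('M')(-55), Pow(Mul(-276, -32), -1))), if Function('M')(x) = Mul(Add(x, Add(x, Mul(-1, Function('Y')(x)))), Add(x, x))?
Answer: Rational(2186083, 2944) ≈ 742.56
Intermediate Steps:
Function('Y')(J) = Rational(3, 2) (Function('Y')(J) = Add(Rational(-3, 2), 3) = Rational(3, 2))
Function('M')(x) = Mul(2, x, Add(Rational(-3, 2), Mul(2, x))) (Function('M')(x) = Mul(Add(x, Add(x, Mul(-1, Rational(3, 2)))), Add(x, x)) = Mul(Add(x, Add(x, Rational(-3, 2))), Mul(2, x)) = Mul(Add(x, Add(Rational(-3, 2), x)), Mul(2, x)) = Mul(Add(Rational(-3, 2), Mul(2, x)), Mul(2, x)) = Mul(2, x, Add(Rational(-3, 2), Mul(2, x))))
Add(Mul(40023, Pow(Function('w')(42, 193), -1)), Mul(Function('M')(-55), Pow(Mul(-276, -32), -1))) = Add(Mul(40023, Pow(54, -1)), Mul(Mul(-55, Add(-3, Mul(4, -55))), Pow(Mul(-276, -32), -1))) = Add(Mul(40023, Rational(1, 54)), Mul(Mul(-55, Add(-3, -220)), Pow(8832, -1))) = Add(Rational(4447, 6), Mul(Mul(-55, -223), Rational(1, 8832))) = Add(Rational(4447, 6), Mul(12265, Rational(1, 8832))) = Add(Rational(4447, 6), Rational(12265, 8832)) = Rational(2186083, 2944)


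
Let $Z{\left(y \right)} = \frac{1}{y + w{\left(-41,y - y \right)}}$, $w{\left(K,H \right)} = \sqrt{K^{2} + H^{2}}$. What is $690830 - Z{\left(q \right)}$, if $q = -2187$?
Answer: $\frac{1482521181}{2146} \approx 6.9083 \cdot 10^{5}$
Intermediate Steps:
$w{\left(K,H \right)} = \sqrt{H^{2} + K^{2}}$
$Z{\left(y \right)} = \frac{1}{41 + y}$ ($Z{\left(y \right)} = \frac{1}{y + \sqrt{\left(y - y\right)^{2} + \left(-41\right)^{2}}} = \frac{1}{y + \sqrt{0^{2} + 1681}} = \frac{1}{y + \sqrt{0 + 1681}} = \frac{1}{y + \sqrt{1681}} = \frac{1}{y + 41} = \frac{1}{41 + y}$)
$690830 - Z{\left(q \right)} = 690830 - \frac{1}{41 - 2187} = 690830 - \frac{1}{-2146} = 690830 - - \frac{1}{2146} = 690830 + \frac{1}{2146} = \frac{1482521181}{2146}$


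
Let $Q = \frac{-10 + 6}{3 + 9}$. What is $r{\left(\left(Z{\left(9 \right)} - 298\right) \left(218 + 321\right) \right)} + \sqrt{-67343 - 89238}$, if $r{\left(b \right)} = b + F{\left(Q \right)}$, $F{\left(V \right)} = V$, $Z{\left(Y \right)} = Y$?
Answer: $- \frac{467314}{3} + i \sqrt{156581} \approx -1.5577 \cdot 10^{5} + 395.7 i$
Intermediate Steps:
$Q = - \frac{1}{3}$ ($Q = - \frac{4}{12} = \left(-4\right) \frac{1}{12} = - \frac{1}{3} \approx -0.33333$)
$r{\left(b \right)} = - \frac{1}{3} + b$ ($r{\left(b \right)} = b - \frac{1}{3} = - \frac{1}{3} + b$)
$r{\left(\left(Z{\left(9 \right)} - 298\right) \left(218 + 321\right) \right)} + \sqrt{-67343 - 89238} = \left(- \frac{1}{3} + \left(9 - 298\right) \left(218 + 321\right)\right) + \sqrt{-67343 - 89238} = \left(- \frac{1}{3} - 155771\right) + \sqrt{-156581} = \left(- \frac{1}{3} - 155771\right) + i \sqrt{156581} = - \frac{467314}{3} + i \sqrt{156581}$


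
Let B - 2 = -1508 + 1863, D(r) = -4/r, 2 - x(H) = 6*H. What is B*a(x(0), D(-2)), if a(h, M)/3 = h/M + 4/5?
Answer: 9639/5 ≈ 1927.8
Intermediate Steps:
x(H) = 2 - 6*H
a(h, M) = 12/5 + 3*h/M (a(h, M) = 3*(h/M + 4/5) = 3*(h/M + 4*(⅕)) = 3*(h/M + ⅘) = 3*(⅘ + h/M) = 12/5 + 3*h/M)
B = 357 (B = 2 + (-1508 + 1863) = 2 + 355 = 357)
B*a(x(0), D(-2)) = 357*(12/5 + 3*(2 - 6*0)/((-4/(-2)))) = 357*(12/5 + 3*(2 + 0)/((-4*(-½)))) = 357*(12/5 + 3*2/2) = 357*(12/5 + 3*2*(½)) = 357*(12/5 + 3) = 357*(27/5) = 9639/5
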